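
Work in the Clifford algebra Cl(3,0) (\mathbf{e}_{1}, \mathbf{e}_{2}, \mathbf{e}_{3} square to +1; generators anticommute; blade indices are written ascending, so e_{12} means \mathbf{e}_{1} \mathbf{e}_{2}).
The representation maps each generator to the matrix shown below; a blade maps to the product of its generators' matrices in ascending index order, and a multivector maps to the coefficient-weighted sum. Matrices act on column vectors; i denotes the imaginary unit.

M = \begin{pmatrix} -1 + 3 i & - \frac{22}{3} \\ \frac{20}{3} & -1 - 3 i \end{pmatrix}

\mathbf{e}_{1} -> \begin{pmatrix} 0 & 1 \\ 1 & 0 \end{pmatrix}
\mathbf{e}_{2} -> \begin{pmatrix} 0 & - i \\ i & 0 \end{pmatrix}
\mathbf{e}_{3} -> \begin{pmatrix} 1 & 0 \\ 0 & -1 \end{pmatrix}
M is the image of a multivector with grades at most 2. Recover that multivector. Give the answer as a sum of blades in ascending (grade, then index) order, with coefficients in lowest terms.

Method: 1, rho(e_{1}), rho(e_{2}), rho(e_{3}) form a trace-orthogonal basis of the 2x2 complex matrices (tr(X Y) = 2 if X = Y, else 0), so M = m0*1 + m1*rho(e_{1}) + m2*rho(e_{2}) + m3*rho(e_{3}) with m0 = tr(M)/2 = -1, m1 = tr(M rho(e_{1}))/2 = - \frac{1}{3}, m2 = tr(M rho(e_{2}))/2 = - 7 i, m3 = tr(M rho(e_{3}))/2 = 3 i.
Multiplying table entries, the bivector images are rho(e_{12}) = i*rho(e_{3}), rho(e_{13}) = -i*rho(e_{2}), rho(e_{23}) = i*rho(e_{1}); with real blade coefficients the real parts of m0..m3 are the coefficients of 1, e_{1}, e_{2}, e_{3} and the imaginary parts give the bivectors (e_{23}: Im m1, e_{13}: -Im m2, e_{12}: Im m3).
Answer: -1 - \frac{1}{3} e_{1} + 3 e_{12} + 7 e_{13}


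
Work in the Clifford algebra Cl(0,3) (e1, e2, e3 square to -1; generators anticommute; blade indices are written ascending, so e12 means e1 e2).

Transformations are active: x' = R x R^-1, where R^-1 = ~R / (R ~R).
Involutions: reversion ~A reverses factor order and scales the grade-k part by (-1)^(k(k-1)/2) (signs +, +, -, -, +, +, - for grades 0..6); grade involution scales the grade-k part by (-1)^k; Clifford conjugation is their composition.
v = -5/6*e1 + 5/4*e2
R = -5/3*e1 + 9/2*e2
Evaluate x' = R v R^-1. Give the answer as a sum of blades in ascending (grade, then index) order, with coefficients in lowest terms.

~R = -5/3*e1 + 9/2*e2, and R ~R = -829/36, so R^-1 = ~R / (-829/36).
R v = -505/72 + 5/3*e12
Answer: -905/4974*e1 + 4945/3316*e2


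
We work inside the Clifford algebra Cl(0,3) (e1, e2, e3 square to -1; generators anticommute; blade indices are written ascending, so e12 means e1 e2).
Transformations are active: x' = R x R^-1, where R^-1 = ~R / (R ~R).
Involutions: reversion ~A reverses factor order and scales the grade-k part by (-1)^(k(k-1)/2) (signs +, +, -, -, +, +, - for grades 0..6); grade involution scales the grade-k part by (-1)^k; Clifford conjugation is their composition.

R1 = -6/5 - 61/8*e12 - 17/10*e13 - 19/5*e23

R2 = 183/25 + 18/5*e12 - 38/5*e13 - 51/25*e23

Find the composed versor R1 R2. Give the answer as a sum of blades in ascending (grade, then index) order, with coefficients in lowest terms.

Distribute over the terms of R1 (each basis-blade product reordered to ascending indices, repeated generators contracted through their squares):
(-6/5) R2 = -1098/125 - 108/25*e12 + 228/25*e13 + 306/125*e23
(-61/8*e12) R2 = 549/20 - 11163/200*e12 - 3111/200*e13 + 1159/20*e23
(-17/10*e13) R2 = -323/25 + 867/250*e12 - 3111/250*e13 + 153/25*e23
(-19/5*e23) R2 = -969/125 - 722/25*e12 - 342/25*e13 - 3477/125*e23
Summing the partial products and collecting blades:
Answer: -1003/500 - 85547/1000*e12 - 32559/1000*e13 + 19351/500*e23


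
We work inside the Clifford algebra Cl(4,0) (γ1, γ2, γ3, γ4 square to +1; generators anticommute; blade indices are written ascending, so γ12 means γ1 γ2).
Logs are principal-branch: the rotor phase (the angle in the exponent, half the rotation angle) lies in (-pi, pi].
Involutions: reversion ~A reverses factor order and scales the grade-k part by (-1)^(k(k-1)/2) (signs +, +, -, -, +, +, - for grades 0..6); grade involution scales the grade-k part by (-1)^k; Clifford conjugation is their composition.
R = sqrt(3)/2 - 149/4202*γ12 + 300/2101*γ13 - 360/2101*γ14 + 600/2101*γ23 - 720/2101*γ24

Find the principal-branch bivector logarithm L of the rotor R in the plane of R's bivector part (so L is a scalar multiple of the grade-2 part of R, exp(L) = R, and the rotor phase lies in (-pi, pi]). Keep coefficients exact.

The scalar part of R is sqrt(3)/2, and that scalar determines the rotor phase on the principal branch; recovering the unit plane as bivector-part over sine of the phase gives L = phase * plane.
Concretely: cos(phase) = sqrt(3)/2 gives phase = ±pi/6, and since phase/sin(phase) is even the sign is immaterial: L = (phase/sin(phase)) * <R>_2 = (pi/3) * <R>_2.
Answer: -149*pi/12606*γ12 + 100*pi/2101*γ13 - 120*pi/2101*γ14 + 200*pi/2101*γ23 - 240*pi/2101*γ24


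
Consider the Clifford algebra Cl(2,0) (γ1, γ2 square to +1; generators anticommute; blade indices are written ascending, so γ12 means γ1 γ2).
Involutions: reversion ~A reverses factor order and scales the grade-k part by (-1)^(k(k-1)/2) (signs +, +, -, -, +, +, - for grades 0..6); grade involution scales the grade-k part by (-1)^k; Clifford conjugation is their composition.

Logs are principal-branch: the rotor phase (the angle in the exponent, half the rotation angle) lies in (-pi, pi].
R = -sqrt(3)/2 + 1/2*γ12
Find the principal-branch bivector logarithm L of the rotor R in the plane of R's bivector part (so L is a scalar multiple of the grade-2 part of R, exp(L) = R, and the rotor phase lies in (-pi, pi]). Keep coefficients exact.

The scalar part of R is -sqrt(3)/2, which fixes the principal-branch rotor phase; the unit plane is then the bivector part divided by the sine of that phase, and L is that plane scaled by the phase.
Concretely: cos(phase) = -sqrt(3)/2 gives phase = ±5*pi/6, and since phase/sin(phase) is even the sign is immaterial: L = (phase/sin(phase)) * <R>_2 = (5*pi/3) * <R>_2.
Answer: 5*pi/6*γ12


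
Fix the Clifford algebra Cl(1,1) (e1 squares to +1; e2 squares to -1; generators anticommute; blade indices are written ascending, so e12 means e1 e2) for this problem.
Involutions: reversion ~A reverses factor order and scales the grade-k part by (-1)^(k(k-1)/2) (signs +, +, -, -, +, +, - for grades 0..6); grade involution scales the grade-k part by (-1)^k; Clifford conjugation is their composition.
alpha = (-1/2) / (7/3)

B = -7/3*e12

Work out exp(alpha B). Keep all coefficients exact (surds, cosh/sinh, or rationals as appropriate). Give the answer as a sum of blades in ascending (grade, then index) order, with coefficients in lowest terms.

B^2 = (-7/3)^2*(e12)^2 = 49/9*(+1) = 49/9 (a basis 2-blade squares to minus the product of its generators' squares).
B^2 = 49/9 — the series telescopes hyperbolically here: l = 7/3, alpha*l = -1/2, so exp(alpha B) = cosh(-1/2) + (sinh(-1/2)/(7/3))*B = cosh(1/2) + (-3*sinh(1/2)/7)*B.
Answer: cosh(1/2) + sinh(1/2)*e12


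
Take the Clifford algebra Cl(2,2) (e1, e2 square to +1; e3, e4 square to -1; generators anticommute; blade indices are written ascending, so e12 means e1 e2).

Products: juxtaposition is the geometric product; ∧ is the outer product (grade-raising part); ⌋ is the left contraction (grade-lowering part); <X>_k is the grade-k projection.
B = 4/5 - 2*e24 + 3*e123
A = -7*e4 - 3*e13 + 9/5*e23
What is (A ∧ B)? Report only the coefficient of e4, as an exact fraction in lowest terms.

step 1: -28/5*e4 - 12/5*e13 + 36/25*e23 + 15*e1234
Answer: -28/5


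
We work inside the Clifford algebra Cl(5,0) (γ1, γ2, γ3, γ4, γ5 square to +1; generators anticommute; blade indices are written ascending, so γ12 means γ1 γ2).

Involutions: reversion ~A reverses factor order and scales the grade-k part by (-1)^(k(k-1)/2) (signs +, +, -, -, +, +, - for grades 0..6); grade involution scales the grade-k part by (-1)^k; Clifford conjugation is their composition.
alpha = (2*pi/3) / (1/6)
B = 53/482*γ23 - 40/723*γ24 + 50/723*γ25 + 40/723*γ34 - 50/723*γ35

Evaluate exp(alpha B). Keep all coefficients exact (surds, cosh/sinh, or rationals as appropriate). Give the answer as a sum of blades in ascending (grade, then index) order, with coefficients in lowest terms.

B^2 term by term: the squares give (53/482)^2*(γ23)^2 + (-40/723)^2*(γ24)^2 + (50/723)^2*(γ25)^2 + (40/723)^2*(γ34)^2 + (-50/723)^2*(γ35)^2 = 2809/232324*(-1) + 1600/522729*(-1) + 2500/522729*(-1) + 1600/522729*(-1) + 2500/522729*(-1) = -1/36 (each basis 2-blade squares to minus the product of its generators' squares); cross terms between blades sharing an index anticommute and cancel; the commuting (index-disjoint) pairs give grade-4 terms 2*c*c'*(blade product), which cancel blade by blade — γ2345: -4000/522729 + 4000/522729 = 0 — confirming B is simple. So B^2 = -1/36.
B^2 = -1/36 — the negative square puts this in the circular regime; l = 1/6, alpha*l = 2*pi/3, so exp(alpha B) = cos(2*pi/3) + (sin(2*pi/3)/(1/6))*B = -1/2 + (3*sqrt(3))*B.
Answer: -1/2 + 159*sqrt(3)/482*γ23 - 40*sqrt(3)/241*γ24 + 50*sqrt(3)/241*γ25 + 40*sqrt(3)/241*γ34 - 50*sqrt(3)/241*γ35


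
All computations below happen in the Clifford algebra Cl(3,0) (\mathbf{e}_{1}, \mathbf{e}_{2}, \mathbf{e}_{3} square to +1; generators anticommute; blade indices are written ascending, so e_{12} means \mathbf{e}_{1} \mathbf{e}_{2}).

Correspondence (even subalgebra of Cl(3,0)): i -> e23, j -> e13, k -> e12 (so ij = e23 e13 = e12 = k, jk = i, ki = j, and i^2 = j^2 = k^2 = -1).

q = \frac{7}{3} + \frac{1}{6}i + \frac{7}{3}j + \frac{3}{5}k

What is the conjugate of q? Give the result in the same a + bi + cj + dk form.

In blades: q = \frac{7}{3} + \frac{3}{5} e_{12} + \frac{7}{3} e_{13} + \frac{1}{6} e_{23}.
Quaternion conjugation is reversion on the even subalgebra: the scalar is fixed and every grade-2 blade flips sign, giving \frac{7}{3} - \frac{3}{5} e_{12} - \frac{7}{3} e_{13} - \frac{1}{6} e_{23}; translating back:
Answer: \frac{7}{3} - \frac{1}{6}i - \frac{7}{3}j - \frac{3}{5}k


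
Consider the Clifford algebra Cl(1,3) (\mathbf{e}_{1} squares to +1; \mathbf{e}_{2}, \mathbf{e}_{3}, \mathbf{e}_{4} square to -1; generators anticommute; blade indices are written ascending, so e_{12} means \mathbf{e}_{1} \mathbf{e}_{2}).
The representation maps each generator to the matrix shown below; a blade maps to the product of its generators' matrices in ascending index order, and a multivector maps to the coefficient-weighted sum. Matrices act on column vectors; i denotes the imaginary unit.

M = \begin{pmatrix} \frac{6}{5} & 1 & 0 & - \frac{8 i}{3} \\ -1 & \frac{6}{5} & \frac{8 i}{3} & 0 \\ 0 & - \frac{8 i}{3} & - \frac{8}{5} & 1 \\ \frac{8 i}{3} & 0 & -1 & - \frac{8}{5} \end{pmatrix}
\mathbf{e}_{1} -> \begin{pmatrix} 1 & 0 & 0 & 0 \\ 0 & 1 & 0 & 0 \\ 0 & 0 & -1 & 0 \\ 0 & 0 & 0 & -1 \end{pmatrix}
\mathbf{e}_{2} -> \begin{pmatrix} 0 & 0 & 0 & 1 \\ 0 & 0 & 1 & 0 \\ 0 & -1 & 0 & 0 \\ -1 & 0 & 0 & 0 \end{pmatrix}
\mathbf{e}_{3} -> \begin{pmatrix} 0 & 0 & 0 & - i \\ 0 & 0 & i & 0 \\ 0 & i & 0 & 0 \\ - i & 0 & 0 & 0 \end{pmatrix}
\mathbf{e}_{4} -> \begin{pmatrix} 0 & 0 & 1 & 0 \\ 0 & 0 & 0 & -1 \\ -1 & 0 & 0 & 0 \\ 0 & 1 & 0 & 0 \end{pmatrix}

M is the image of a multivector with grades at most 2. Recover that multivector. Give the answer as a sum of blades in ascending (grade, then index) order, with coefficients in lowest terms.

Method: the blade images are trace-orthogonal — tr(rho(e_A) rho(e_B)^-1) = 4 if A = B and 0 otherwise — and rho(e_A)^-1 = (e_A)^2 * rho(e_A) with (e_A)^2 = +1 or -1, so the coefficient of e_A in the preimage is (e_A)^2 * tr(M rho(e_A))/4.
Nonzero projections over blades of grade <= 2: 1: (1)^2 = +1, tr(M 1) = - \frac{4}{5}, coefficient -\frac{1}{5}; e_{1}: (e_{1})^2 = +1, tr(M rho(e_{1})) = \frac{28}{5}, coefficient \frac{7}{5}; e_{13}: (e_{13})^2 = +1, tr(M rho(e_{13})) = \frac{32}{3}, coefficient \frac{8}{3}; e_{24}: (e_{24})^2 = -1, tr(M rho(e_{24})) = -4, coefficient 1. Every other blade of grade <= 2 projects to 0.
Answer: -\frac{1}{5} + \frac{7}{5} e_{1} + \frac{8}{3} e_{13} + e_{24}


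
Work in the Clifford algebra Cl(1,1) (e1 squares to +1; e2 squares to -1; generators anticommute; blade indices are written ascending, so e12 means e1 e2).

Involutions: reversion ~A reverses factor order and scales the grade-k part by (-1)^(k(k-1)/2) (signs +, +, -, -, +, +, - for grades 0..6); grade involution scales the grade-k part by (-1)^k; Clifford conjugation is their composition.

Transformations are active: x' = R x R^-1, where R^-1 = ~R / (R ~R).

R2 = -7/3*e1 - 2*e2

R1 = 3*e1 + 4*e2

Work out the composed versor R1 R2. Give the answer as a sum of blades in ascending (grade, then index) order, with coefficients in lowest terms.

Distribute over the terms of R1 (each basis-blade product reordered to ascending indices, repeated generators contracted through their squares):
(3*e1) R2 = -7 - 6*e12
(4*e2) R2 = 8 + 28/3*e12
Summing the partial products and collecting blades:
Answer: 1 + 10/3*e12


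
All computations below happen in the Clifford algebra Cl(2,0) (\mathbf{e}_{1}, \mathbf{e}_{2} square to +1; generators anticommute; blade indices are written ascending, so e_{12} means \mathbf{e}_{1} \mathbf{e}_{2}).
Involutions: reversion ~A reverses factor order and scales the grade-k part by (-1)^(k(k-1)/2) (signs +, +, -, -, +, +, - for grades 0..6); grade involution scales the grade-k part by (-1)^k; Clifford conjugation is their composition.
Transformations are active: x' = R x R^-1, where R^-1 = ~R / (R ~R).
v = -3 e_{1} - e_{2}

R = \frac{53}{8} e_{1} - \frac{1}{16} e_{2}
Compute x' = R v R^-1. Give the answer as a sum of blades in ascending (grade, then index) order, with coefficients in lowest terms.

~R = \frac{53}{8} e_{1} - \frac{1}{16} e_{2}, and R ~R = \frac{11237}{256}, so R^-1 = ~R / (\frac{11237}{256}).
R v = -\frac{317}{16} - \frac{109}{16} e_{12}
Answer: -\frac{33493}{11237} e_{1} + \frac{11871}{11237} e_{2}


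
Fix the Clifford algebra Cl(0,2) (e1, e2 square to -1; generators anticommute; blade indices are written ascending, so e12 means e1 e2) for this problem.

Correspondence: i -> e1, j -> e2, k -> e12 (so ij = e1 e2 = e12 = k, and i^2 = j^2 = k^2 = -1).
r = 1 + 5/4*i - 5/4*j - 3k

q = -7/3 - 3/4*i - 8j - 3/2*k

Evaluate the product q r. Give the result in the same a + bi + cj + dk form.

In blades: q = -7/3 - 3/4*e1 - 8*e2 - 3/2*e12, r = 1 + 5/4*e1 - 5/4*e2 - 3*e12.
Distribute q over r term by term (generator squares from the signature, products reordered to ascending indices): (-7/3)*r = -7/3 - 35/12*e1 + 35/12*e2 + 7*e12; (-3/4*e1)*r = 15/16 - 3/4*e1 - 9/4*e2 + 15/16*e12; (-8*e2)*r = -10 + 24*e1 - 8*e2 + 10*e12; (-3/2*e12)*r = -9/2 - 15/8*e1 - 15/8*e2 - 3/2*e12.
Sum: -763/48 + 443/24*e1 - 221/24*e2 + 263/16*e12; translating back through the correspondence:
Answer: -763/48 + 443/24*i - 221/24*j + 263/16*k


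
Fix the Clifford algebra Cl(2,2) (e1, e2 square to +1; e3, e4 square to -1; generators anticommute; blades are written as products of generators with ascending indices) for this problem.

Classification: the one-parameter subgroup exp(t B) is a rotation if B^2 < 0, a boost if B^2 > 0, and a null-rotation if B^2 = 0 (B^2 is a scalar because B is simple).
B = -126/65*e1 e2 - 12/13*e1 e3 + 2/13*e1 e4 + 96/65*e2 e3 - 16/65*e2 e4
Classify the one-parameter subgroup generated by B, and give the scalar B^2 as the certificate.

B^2 term by term: the squares give (-126/65)^2*(e1 e2)^2 + (-12/13)^2*(e1 e3)^2 + (2/13)^2*(e1 e4)^2 + (96/65)^2*(e2 e3)^2 + (-16/65)^2*(e2 e4)^2 = 15876/4225*(-1) + 144/169*(+1) + 4/169*(+1) + 9216/4225*(+1) + 256/4225*(+1) = -16/25 (each basis 2-blade squares to minus the product of its generators' squares); cross terms between blades sharing an index anticommute and cancel; the commuting (index-disjoint) pairs give grade-4 terms 2*c*c'*(blade product), which cancel blade by blade — e1 e2 e3 e4: -384/845 + 384/845 = 0 — confirming B is simple. So B^2 = -16/25.
Answer: rotation, certificate B^2 = -16/25. The scalar -16/25 is the complete invariant here: its sign names the subgroup type.


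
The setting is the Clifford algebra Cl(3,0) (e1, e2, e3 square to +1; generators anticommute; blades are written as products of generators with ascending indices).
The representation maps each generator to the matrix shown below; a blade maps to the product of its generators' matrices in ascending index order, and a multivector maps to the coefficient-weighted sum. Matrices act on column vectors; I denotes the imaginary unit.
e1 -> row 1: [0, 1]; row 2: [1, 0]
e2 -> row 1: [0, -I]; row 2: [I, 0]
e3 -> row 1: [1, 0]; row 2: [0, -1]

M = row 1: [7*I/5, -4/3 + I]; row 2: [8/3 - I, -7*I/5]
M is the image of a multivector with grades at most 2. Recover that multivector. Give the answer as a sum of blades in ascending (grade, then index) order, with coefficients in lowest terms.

Method: 1, rho(e1), rho(e2), rho(e3) form a trace-orthogonal basis of the 2x2 complex matrices (tr(X Y) = 2 if X = Y, else 0), so M = m0*1 + m1*rho(e1) + m2*rho(e2) + m3*rho(e3) with m0 = tr(M)/2 = 0, m1 = tr(M rho(e1))/2 = 2/3, m2 = tr(M rho(e2))/2 = -1 - 2*I, m3 = tr(M rho(e3))/2 = 7*I/5.
Multiplying table entries, the bivector images are rho(e1 e2) = I*rho(e3), rho(e1 e3) = -I*rho(e2), rho(e2 e3) = I*rho(e1); with real blade coefficients the real parts of m0..m3 are the coefficients of 1, e1, e2, e3 and the imaginary parts give the bivectors (e2 e3: Im m1, e1 e3: -Im m2, e1 e2: Im m3).
Answer: 2/3*e1 - e2 + 7/5*e1 e2 + 2*e1 e3


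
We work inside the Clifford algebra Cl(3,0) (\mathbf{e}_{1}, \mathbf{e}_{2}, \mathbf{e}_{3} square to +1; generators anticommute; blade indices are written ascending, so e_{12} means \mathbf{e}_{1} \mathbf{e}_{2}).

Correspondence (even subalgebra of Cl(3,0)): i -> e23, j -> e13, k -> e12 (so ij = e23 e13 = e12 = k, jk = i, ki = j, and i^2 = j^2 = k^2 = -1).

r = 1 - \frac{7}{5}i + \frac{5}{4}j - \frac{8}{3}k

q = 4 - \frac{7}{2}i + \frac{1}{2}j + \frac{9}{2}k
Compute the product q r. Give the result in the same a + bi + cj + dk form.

In blades: q = 4 + \frac{9}{2} e_{12} + \frac{1}{2} e_{13} - \frac{7}{2} e_{23}, r = 1 - \frac{8}{3} e_{12} + \frac{5}{4} e_{13} - \frac{7}{5} e_{23}.
Distribute q over r term by term (generator squares from the signature, products reordered to ascending indices): (4)*r = 4 - \frac{32}{3} e_{12} + 5 e_{13} - \frac{28}{5} e_{23}; (\frac{9}{2} e_{12})*r = 12 + \frac{9}{2} e_{12} - \frac{63}{10} e_{13} - \frac{45}{8} e_{23}; (\frac{1}{2} e_{13})*r = -\frac{5}{8} + \frac{7}{10} e_{12} + \frac{1}{2} e_{13} - \frac{4}{3} e_{23}; (-\frac{7}{2} e_{23})*r = -\frac{49}{10} - \frac{35}{8} e_{12} - \frac{28}{3} e_{13} - \frac{7}{2} e_{23}.
Sum: \frac{419}{40} - \frac{1181}{120} e_{12} - \frac{152}{15} e_{13} - \frac{1927}{120} e_{23}; translating back through the correspondence:
Answer: \frac{419}{40} - \frac{1927}{120}i - \frac{152}{15}j - \frac{1181}{120}k


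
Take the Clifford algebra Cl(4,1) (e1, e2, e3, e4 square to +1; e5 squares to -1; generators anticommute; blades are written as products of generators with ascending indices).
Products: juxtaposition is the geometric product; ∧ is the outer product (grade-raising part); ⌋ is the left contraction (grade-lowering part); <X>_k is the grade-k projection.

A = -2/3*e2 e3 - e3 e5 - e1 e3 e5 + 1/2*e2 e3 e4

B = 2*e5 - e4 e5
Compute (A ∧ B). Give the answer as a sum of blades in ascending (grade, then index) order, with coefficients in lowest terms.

step 1: -4/3*e2 e3 e5 + 5/3*e2 e3 e4 e5
Answer: -4/3*e2 e3 e5 + 5/3*e2 e3 e4 e5


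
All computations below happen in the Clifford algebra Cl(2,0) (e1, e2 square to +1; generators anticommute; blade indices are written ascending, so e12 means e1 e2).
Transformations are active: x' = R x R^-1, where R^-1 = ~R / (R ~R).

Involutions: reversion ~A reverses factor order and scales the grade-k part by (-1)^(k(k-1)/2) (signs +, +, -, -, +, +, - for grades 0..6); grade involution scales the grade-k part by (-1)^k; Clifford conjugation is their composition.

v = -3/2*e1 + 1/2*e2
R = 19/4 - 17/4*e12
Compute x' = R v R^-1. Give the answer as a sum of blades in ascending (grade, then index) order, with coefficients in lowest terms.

~R = 19/4 + 17/4*e12, and R ~R = 325/8, so R^-1 = ~R / (325/8).
R v = -37/4*e1 - 4*e2
Answer: -431/650*e1 - 933/650*e2


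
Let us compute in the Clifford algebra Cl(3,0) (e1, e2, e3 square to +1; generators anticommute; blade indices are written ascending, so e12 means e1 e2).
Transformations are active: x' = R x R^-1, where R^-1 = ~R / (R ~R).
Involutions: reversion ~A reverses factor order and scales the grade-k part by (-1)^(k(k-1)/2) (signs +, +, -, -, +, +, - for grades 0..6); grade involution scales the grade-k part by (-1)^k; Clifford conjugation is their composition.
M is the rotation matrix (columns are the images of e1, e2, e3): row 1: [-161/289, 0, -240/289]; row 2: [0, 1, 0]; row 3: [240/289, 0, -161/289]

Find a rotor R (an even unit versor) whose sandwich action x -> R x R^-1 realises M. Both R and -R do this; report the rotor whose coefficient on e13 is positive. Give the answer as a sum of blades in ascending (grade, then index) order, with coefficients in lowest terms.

Method: write R = a + b12*e12 + b13*e13 + b23*e23 with a^2 + b12^2 + b13^2 + b23^2 = 1 (so R^-1 = ~R). Expanding the columns R e_j ~R gives tr M = 4a^2 - 1 and, from the antisymmetric part, M21 - M12 = -4a*b12, M13 - M31 = 4a*b13, M32 - M23 = -4a*b23.
Here tr M = -33/289, so a^2 = (1 + tr M)/4 = 64/289 and a = ±8/17. Taking a = 8/17: M21 - M12 = 0, M13 - M31 = -480/289, M32 - M23 = 0, giving b12 = 0, b13 = -15/17, b23 = 0, i.e. R = 8/17 - 15/17*e13.
Its e13 coefficient is negative, so report the other preimage -R.
Answer: -8/17 + 15/17*e13. Note: both R and -R realise this M (trace -33/289); the covering map identifies them, and the e13-coefficient sign is the tie-breaker.


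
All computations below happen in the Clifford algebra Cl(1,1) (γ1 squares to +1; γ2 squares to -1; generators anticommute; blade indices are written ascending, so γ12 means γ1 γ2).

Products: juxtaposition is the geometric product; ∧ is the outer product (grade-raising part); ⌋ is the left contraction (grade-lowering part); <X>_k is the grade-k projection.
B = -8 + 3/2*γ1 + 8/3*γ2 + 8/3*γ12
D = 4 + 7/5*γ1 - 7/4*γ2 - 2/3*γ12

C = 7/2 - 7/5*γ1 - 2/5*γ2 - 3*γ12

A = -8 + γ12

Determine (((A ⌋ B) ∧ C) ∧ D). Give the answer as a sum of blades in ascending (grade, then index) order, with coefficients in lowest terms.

step 1: 200/3 - 12*γ1 - 64/3*γ2 - 64/3*γ12
step 2: 700/3 - 406/3*γ1 - 304/3*γ2 - 4496/15*γ12
step 3: 2800/3 - 644/3*γ1 - 2441/3*γ2 - 87821/90*γ12
Answer: 2800/3 - 644/3*γ1 - 2441/3*γ2 - 87821/90*γ12


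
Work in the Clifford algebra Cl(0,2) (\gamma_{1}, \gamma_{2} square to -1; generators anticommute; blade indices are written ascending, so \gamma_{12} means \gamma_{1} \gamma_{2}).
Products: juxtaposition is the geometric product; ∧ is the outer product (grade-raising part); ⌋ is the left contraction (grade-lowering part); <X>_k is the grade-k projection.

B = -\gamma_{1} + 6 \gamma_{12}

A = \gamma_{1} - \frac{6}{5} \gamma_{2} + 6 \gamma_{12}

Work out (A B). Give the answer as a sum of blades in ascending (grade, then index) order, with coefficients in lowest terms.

step 1: -35 - \frac{36}{5} \gamma_{1} - 12 \gamma_{2} - \frac{6}{5} \gamma_{12}
Answer: -35 - \frac{36}{5} \gamma_{1} - 12 \gamma_{2} - \frac{6}{5} \gamma_{12}


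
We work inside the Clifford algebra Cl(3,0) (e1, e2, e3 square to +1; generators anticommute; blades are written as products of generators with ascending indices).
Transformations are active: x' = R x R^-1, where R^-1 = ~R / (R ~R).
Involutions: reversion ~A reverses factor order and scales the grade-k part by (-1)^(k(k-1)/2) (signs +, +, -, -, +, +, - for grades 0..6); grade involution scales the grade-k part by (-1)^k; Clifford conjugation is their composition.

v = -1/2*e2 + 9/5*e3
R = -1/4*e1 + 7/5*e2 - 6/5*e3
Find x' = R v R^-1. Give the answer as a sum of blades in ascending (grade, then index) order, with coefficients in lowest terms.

~R = -1/4*e1 + 7/5*e2 - 6/5*e3, and R ~R = 277/80, so R^-1 = ~R / (277/80).
R v = -143/50 + 1/8*e1 e2 - 9/20*e1 e3 + 48/25*e2 e3
Answer: 572/1385*e1 - 25107/13850*e2 + 1263/6925*e3


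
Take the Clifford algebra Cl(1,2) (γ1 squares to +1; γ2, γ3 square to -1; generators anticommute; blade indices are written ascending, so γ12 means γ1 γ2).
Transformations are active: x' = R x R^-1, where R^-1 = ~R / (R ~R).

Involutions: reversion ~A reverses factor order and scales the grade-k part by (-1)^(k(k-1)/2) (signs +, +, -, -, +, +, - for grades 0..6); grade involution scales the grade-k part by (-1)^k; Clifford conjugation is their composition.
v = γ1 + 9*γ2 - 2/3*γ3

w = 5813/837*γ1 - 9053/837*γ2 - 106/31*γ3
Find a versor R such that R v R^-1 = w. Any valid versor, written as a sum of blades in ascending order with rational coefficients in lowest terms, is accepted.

Since q(v) = q(w) = -724/9, the sum R = v + w = 6650/837*γ1 - 1520/837*γ2 - 380/93*γ3 does the job whenever invertible.
Answer: 6650/837*γ1 - 1520/837*γ2 - 380/93*γ3


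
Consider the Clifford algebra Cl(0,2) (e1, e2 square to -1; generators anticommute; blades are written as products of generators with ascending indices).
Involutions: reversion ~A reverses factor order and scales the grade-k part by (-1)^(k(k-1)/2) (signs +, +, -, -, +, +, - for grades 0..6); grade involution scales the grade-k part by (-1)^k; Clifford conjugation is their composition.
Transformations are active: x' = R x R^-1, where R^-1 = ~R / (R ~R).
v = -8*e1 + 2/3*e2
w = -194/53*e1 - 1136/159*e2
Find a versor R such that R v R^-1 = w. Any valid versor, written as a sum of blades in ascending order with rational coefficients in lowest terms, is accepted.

Since q(v) = q(w) = -580/9, the sum R = v + w = -618/53*e1 - 1030/159*e2 does the job whenever invertible.
Answer: -618/53*e1 - 1030/159*e2


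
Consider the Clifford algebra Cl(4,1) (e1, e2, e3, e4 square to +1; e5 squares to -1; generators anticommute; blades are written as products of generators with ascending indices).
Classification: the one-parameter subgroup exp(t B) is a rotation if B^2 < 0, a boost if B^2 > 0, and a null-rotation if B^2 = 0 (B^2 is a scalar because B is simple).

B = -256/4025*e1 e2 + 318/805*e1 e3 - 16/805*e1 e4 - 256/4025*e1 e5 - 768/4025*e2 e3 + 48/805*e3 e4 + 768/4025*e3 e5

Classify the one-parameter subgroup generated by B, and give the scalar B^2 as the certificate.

B^2 term by term: the squares give (-256/4025)^2*(e1 e2)^2 + (318/805)^2*(e1 e3)^2 + (-16/805)^2*(e1 e4)^2 + (-256/4025)^2*(e1 e5)^2 + (-768/4025)^2*(e2 e3)^2 + (48/805)^2*(e3 e4)^2 + (768/4025)^2*(e3 e5)^2 = 65536/16200625*(-1) + 101124/648025*(-1) + 256/648025*(-1) + 65536/16200625*(+1) + 589824/16200625*(-1) + 2304/648025*(-1) + 589824/16200625*(+1) = -4/25 (each basis 2-blade squares to minus the product of its generators' squares); cross terms between blades sharing an index anticommute and cancel; the commuting (index-disjoint) pairs give grade-4 terms 2*c*c'*(blade product), which cancel blade by blade — e1 e2 e3 e4: -24576/3240125 + 24576/3240125 = 0; e1 e2 e3 e5: -393216/16200625 + 393216/16200625 = 0; e1 e3 e4 e5: 24576/3240125 - 24576/3240125 = 0 — confirming B is simple. So B^2 = -4/25.
Answer: rotation, certificate B^2 = -4/25. One invariant decides it: the square -4/25 survives every conjugation, and its sign is exactly the classification.


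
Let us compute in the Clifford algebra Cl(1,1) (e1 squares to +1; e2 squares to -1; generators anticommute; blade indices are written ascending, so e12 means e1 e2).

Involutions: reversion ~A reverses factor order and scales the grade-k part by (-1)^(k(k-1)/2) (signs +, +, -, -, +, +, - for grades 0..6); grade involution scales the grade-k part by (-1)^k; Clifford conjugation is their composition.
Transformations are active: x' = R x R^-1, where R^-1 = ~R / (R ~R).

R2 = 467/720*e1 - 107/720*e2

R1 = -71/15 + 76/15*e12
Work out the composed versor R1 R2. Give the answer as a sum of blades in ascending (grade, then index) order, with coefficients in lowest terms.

Distribute over the terms of R1 (each basis-blade product reordered to ascending indices, repeated generators contracted through their squares):
(-71/15) R2 = -33157/10800*e1 + 7597/10800*e2
(76/15*e12) R2 = 2033/2700*e1 - 8873/2700*e2
Summing the partial products and collecting blades:
Answer: -1001/432*e1 - 5579/2160*e2


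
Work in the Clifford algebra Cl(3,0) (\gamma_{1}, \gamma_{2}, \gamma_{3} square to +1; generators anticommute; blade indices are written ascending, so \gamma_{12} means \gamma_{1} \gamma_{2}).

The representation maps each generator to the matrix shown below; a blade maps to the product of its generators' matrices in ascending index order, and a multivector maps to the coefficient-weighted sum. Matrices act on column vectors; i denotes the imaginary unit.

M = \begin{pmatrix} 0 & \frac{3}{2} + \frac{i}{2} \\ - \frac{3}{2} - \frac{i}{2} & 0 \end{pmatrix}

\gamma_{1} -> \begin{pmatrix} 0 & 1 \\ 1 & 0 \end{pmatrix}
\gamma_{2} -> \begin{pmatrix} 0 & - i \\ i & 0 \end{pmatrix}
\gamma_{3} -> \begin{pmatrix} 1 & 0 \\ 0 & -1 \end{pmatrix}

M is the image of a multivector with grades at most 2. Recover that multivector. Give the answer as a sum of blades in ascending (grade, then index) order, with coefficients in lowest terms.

Method: 1, rho(\gamma_{1}), rho(\gamma_{2}), rho(\gamma_{3}) form a trace-orthogonal basis of the 2x2 complex matrices (tr(X Y) = 2 if X = Y, else 0), so M = m0*1 + m1*rho(\gamma_{1}) + m2*rho(\gamma_{2}) + m3*rho(\gamma_{3}) with m0 = tr(M)/2 = 0, m1 = tr(M rho(\gamma_{1}))/2 = 0, m2 = tr(M rho(\gamma_{2}))/2 = - \frac{1}{2} + \frac{3 i}{2}, m3 = tr(M rho(\gamma_{3}))/2 = 0.
Multiplying table entries, the bivector images are rho(\gamma_{12}) = i*rho(\gamma_{3}), rho(\gamma_{13}) = -i*rho(\gamma_{2}), rho(\gamma_{23}) = i*rho(\gamma_{1}); with real blade coefficients the real parts of m0..m3 are the coefficients of 1, \gamma_{1}, \gamma_{2}, \gamma_{3} and the imaginary parts give the bivectors (\gamma_{23}: Im m1, \gamma_{13}: -Im m2, \gamma_{12}: Im m3).
Answer: -\frac{1}{2} \gamma_{2} - \frac{3}{2} \gamma_{13}


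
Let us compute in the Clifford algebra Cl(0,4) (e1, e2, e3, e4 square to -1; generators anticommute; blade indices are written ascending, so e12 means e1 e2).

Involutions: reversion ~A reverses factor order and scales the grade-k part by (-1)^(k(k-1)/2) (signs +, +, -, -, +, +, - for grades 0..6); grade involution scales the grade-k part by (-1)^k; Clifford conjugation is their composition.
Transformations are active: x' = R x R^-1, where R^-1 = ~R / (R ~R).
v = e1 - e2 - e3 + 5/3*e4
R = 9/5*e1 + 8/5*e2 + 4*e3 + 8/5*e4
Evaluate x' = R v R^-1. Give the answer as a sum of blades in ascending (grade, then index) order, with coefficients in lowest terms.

~R = 9/5*e1 + 8/5*e2 + 4*e3 + 8/5*e4, and R ~R = -609/25, so R^-1 = ~R / (-609/25).
R v = 17/15 - 17/5*e12 - 29/5*e13 + 7/5*e14 + 12/5*e23 + 64/15*e24 + 124/15*e34
Answer: -237/203*e1 + 1555/1827*e2 + 1147/1827*e3 - 3317/1827*e4


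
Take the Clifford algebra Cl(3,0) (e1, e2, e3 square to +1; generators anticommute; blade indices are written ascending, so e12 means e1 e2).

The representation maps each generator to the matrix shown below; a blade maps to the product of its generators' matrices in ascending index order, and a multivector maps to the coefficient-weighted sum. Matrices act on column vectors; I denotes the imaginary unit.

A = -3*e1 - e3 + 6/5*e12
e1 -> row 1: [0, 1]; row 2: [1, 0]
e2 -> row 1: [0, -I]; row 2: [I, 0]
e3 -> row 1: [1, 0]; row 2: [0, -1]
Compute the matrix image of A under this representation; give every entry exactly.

Bivector images (products of the table entries): rho(e12) = rho(e1)rho(e2) = row 1: [I, 0]; row 2: [0, -I].
M = (-3)*rho(e1) + (-1)*rho(e3) + (6/5)*rho(e12), summed entrywise:
Answer: row 1: [-1 + 6*I/5, -3]; row 2: [-3, 1 - 6*I/5]


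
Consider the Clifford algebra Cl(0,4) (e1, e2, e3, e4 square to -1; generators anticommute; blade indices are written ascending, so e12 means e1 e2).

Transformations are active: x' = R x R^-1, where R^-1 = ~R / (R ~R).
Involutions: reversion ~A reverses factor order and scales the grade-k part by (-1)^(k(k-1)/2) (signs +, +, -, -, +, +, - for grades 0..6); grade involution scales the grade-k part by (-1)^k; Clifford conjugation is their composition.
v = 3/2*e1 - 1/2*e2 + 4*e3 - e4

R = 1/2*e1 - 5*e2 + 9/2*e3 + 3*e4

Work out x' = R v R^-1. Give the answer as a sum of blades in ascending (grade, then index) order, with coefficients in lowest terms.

~R = 1/2*e1 - 5*e2 + 9/2*e3 + 3*e4, and R ~R = -109/2, so R^-1 = ~R / (-109/2).
R v = -73/4 + 29/4*e12 - 19/4*e13 - 5*e14 - 71/4*e23 + 13/2*e24 - 33/2*e34
Answer: -127/109*e1 - 621/218*e2 - 215/218*e3 + 328/109*e4


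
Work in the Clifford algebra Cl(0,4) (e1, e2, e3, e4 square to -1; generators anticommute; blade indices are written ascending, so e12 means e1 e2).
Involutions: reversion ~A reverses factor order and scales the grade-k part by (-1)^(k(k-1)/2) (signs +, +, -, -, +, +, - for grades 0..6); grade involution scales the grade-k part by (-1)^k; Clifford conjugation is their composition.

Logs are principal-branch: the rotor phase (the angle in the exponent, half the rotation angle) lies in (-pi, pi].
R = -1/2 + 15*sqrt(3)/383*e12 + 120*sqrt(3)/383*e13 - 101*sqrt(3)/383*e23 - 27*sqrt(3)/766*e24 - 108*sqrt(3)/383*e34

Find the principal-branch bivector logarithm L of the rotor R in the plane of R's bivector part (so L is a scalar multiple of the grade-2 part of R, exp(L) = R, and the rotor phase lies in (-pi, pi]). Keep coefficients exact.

The scalar part of R is -1/2, and that scalar determines the rotor phase on the principal branch; recovering the unit plane as bivector-part over sine of the phase gives L = phase * plane.
Concretely: cos(phase) = -1/2 gives phase = ±2*pi/3, and since phase/sin(phase) is even the sign is immaterial: L = (phase/sin(phase)) * <R>_2 = (4*sqrt(3)*pi/9) * <R>_2.
Answer: 20*pi/383*e12 + 160*pi/383*e13 - 404*pi/1149*e23 - 18*pi/383*e24 - 144*pi/383*e34


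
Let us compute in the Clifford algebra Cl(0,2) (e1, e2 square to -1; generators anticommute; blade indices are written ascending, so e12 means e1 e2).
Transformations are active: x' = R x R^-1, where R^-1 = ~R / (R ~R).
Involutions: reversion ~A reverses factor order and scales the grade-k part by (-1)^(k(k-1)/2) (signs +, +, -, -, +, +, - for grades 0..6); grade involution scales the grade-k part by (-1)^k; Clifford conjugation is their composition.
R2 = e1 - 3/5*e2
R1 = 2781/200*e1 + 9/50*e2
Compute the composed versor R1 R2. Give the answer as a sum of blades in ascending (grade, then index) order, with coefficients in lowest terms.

Distribute over the terms of R1 (each basis-blade product reordered to ascending indices, repeated generators contracted through their squares):
(2781/200*e1) R2 = -2781/200 - 8343/1000*e12
(9/50*e2) R2 = 27/250 - 9/50*e12
Summing the partial products and collecting blades:
Answer: -13797/1000 - 8523/1000*e12


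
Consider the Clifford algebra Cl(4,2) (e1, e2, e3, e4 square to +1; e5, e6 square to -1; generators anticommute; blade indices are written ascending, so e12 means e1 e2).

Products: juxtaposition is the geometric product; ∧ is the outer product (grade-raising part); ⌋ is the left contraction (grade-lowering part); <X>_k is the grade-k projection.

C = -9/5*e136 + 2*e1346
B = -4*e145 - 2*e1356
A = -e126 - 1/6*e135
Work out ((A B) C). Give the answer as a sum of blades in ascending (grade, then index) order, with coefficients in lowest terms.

step 1: 1/3*e6 + 2/3*e34 - 2*e235 + 4*e2456
step 2: 3/5*e13 - 4/3*e16 + 2/3*e134 + 6/5*e146 + 8*e1235 + 18/5*e1256 - 36/5*e12345 + 4*e12456
Answer: 3/5*e13 - 4/3*e16 + 2/3*e134 + 6/5*e146 + 8*e1235 + 18/5*e1256 - 36/5*e12345 + 4*e12456


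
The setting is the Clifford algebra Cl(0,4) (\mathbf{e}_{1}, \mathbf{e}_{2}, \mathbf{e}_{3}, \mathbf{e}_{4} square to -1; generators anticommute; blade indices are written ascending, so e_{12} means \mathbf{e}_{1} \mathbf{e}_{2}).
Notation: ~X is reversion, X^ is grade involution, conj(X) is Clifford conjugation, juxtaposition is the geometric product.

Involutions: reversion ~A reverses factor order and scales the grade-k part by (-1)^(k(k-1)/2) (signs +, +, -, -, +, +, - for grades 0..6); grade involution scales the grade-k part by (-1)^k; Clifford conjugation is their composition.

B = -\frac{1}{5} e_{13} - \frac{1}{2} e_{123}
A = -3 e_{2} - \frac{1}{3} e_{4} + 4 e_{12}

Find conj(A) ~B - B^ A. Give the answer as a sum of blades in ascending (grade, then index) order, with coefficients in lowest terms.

first term: 2 e_{3} + \frac{3}{2} e_{13} - \frac{4}{5} e_{23} - \frac{3}{5} e_{123} + \frac{1}{15} e_{134} - \frac{1}{6} e_{1234}
second term: -2 e_{3} - \frac{3}{2} e_{13} + \frac{4}{5} e_{23} - \frac{3}{5} e_{123} + \frac{1}{15} e_{134} - \frac{1}{6} e_{1234}
Answer: 4 e_{3} + 3 e_{13} - \frac{8}{5} e_{23}


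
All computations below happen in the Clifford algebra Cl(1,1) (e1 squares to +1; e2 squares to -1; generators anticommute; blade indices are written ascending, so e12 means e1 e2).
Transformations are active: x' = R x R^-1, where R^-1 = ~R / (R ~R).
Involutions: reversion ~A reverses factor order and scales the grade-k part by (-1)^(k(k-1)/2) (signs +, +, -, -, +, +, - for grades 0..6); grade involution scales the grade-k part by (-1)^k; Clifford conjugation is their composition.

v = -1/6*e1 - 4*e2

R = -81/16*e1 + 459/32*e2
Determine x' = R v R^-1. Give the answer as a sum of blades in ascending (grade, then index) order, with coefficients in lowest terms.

~R = -81/16*e1 + 459/32*e2, and R ~R = -184437/1024, so R^-1 = ~R / (-184437/1024).
R v = 1863/32 + 1449/64*e12
Answer: 227/66*e1 - 58/11*e2


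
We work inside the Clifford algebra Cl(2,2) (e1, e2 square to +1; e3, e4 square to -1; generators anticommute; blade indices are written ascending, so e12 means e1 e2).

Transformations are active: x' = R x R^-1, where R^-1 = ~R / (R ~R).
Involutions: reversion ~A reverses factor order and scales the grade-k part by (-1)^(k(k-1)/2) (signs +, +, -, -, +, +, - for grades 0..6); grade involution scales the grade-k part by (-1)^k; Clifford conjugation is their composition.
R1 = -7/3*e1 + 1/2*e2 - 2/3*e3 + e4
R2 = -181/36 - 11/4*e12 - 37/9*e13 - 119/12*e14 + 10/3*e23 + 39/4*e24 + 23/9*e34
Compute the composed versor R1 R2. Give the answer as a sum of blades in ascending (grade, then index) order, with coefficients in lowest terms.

Distribute over the terms of R1 (each basis-blade product reordered to ascending indices, repeated generators contracted through their squares):
(-7/3*e1) R2 = 1267/108*e1 + 77/12*e2 + 259/27*e3 + 833/36*e4 - 70/9*e123 - 91/4*e124 - 161/27*e134
(1/2*e2) R2 = 11/8*e1 - 181/72*e2 + 5/3*e3 + 39/8*e4 + 37/18*e123 + 119/24*e124 + 23/18*e234
(-2/3*e3) R2 = 74/27*e1 - 20/9*e2 + 181/54*e3 + 46/27*e4 + 11/6*e123 - 119/18*e134 + 13/2*e234
(e4) R2 = -119/12*e1 + 39/4*e2 + 23/9*e3 - 181/36*e4 - 11/4*e124 - 37/9*e134 + 10/3*e234
Summing the partial products and collecting blades:
Answer: 427/72*e1 + 823/72*e2 + 103/6*e3 + 5333/216*e4 - 35/9*e123 - 493/24*e124 - 901/54*e134 + 100/9*e234


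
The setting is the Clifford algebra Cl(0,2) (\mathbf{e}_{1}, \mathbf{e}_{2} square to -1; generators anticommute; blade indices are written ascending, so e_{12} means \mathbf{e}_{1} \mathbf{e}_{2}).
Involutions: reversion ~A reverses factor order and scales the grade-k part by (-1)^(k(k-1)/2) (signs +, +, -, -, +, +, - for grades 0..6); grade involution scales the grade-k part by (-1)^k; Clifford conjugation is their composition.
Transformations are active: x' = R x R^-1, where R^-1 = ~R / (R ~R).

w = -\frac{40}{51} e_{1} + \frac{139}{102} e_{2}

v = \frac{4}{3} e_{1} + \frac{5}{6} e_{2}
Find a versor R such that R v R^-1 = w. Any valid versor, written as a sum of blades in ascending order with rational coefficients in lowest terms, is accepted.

Take R = v + w = \frac{28}{51} e_{1} + \frac{112}{51} e_{2}. Because q(v) = q(w) = -\frac{89}{36}, conjugation by R sends v exactly to w.
Answer: \frac{28}{51} e_{1} + \frac{112}{51} e_{2}
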